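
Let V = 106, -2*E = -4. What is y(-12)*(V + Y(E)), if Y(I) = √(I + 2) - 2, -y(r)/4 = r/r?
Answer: -424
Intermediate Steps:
E = 2 (E = -½*(-4) = 2)
y(r) = -4 (y(r) = -4*r/r = -4*1 = -4)
Y(I) = -2 + √(2 + I) (Y(I) = √(2 + I) - 2 = -2 + √(2 + I))
y(-12)*(V + Y(E)) = -4*(106 + (-2 + √(2 + 2))) = -4*(106 + (-2 + √4)) = -4*(106 + (-2 + 2)) = -4*(106 + 0) = -4*106 = -424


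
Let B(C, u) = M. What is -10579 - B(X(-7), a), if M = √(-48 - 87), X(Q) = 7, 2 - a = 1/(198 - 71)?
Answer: -10579 - 3*I*√15 ≈ -10579.0 - 11.619*I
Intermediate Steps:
a = 253/127 (a = 2 - 1/(198 - 71) = 2 - 1/127 = 253/127 ≈ 1.9921)
M = 3*I*√15 (M = √(-135) = 3*I*√15 ≈ 11.619*I)
B(C, u) = 3*I*√15
-10579 - B(X(-7), a) = -10579 - 3*I*√15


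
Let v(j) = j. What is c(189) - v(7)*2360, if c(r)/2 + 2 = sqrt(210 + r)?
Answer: -16524 + 2*sqrt(399) ≈ -16484.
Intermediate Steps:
c(r) = -4 + 2*sqrt(210 + r)
c(189) - v(7)*2360 = (-4 + 2*sqrt(210 + 189)) - 7*2360 = (-4 + 2*sqrt(399)) - 1*16520 = (-4 + 2*sqrt(399)) - 16520 = -16524 + 2*sqrt(399)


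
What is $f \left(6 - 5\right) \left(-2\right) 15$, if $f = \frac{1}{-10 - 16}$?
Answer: $\frac{15}{13} \approx 1.1538$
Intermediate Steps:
$f = - \frac{1}{26}$ ($f = \frac{1}{-26} = - \frac{1}{26} \approx -0.038462$)
$f \left(6 - 5\right) \left(-2\right) 15 = - \frac{\left(6 - 5\right) \left(-2\right)}{26} \cdot 15 = - \frac{1 \left(-2\right)}{26} \cdot 15 = \left(- \frac{1}{26}\right) \left(-2\right) 15 = \frac{1}{13} \cdot 15 = \frac{15}{13}$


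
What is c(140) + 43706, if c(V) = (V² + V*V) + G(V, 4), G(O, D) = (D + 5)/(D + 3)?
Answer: 580351/7 ≈ 82907.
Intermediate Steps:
G(O, D) = (5 + D)/(3 + D)
c(V) = 9/7 + 2*V² (c(V) = (V² + V*V) + (5 + 4)/(3 + 4) = (V² + V²) + 9/7 = 2*V² + (⅐)*9 = 2*V² + 9/7 = 9/7 + 2*V²)
c(140) + 43706 = (9/7 + 2*140²) + 43706 = (9/7 + 2*19600) + 43706 = (9/7 + 39200) + 43706 = 274409/7 + 43706 = 580351/7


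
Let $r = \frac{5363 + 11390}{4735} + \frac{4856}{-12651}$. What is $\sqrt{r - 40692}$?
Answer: $\frac{i \sqrt{146004098784544183845}}{59902485} \approx 201.71 i$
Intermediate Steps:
$r = \frac{188949043}{59902485}$ ($r = 16753 \cdot \frac{1}{4735} + 4856 \left(- \frac{1}{12651}\right) = \frac{16753}{4735} - \frac{4856}{12651} = \frac{188949043}{59902485} \approx 3.1543$)
$\sqrt{r - 40692} = \sqrt{\frac{188949043}{59902485} - 40692} = \sqrt{- \frac{2437362970577}{59902485}} = \frac{i \sqrt{146004098784544183845}}{59902485}$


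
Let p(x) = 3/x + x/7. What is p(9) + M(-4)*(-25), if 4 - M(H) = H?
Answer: -4166/21 ≈ -198.38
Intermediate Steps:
M(H) = 4 - H
p(x) = 3/x + x/7 (p(x) = 3/x + x*(⅐) = 3/x + x/7)
p(9) + M(-4)*(-25) = (3/9 + (⅐)*9) + (4 - 1*(-4))*(-25) = (3*(⅑) + 9/7) + (4 + 4)*(-25) = (⅓ + 9/7) + 8*(-25) = 34/21 - 200 = -4166/21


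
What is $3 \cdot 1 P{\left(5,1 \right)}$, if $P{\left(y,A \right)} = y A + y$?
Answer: $30$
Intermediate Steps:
$P{\left(y,A \right)} = y + A y$ ($P{\left(y,A \right)} = A y + y = y + A y$)
$3 \cdot 1 P{\left(5,1 \right)} = 3 \cdot 1 \cdot 5 \left(1 + 1\right) = 3 \cdot 5 \cdot 2 = 3 \cdot 10 = 30$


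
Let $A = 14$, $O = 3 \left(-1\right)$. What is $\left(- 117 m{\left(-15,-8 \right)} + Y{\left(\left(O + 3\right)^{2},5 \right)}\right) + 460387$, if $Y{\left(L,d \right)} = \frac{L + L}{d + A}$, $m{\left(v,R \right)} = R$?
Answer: $461323$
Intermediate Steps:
$O = -3$
$Y{\left(L,d \right)} = \frac{2 L}{14 + d}$ ($Y{\left(L,d \right)} = \frac{L + L}{d + 14} = \frac{2 L}{14 + d}$)
$\left(- 117 m{\left(-15,-8 \right)} + Y{\left(\left(O + 3\right)^{2},5 \right)}\right) + 460387 = \left(\left(-117\right) \left(-8\right) + \frac{2 \left(-3 + 3\right)^{2}}{14 + 5}\right) + 460387 = \left(936 + \frac{2 \cdot 0^{2}}{19}\right) + 460387 = \left(936 + 2 \cdot 0 \cdot \frac{1}{19}\right) + 460387 = \left(936 + 0\right) + 460387 = 936 + 460387 = 461323$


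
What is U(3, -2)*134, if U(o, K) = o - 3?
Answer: 0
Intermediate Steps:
U(o, K) = -3 + o
U(3, -2)*134 = (-3 + 3)*134 = 0*134 = 0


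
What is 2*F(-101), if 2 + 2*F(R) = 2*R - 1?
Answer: -205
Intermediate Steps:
F(R) = -3/2 + R (F(R) = -1 + (2*R - 1)/2 = -1 + (-1 + 2*R)/2 = -1 + (-½ + R) = -3/2 + R)
2*F(-101) = 2*(-3/2 - 101) = 2*(-205/2) = -205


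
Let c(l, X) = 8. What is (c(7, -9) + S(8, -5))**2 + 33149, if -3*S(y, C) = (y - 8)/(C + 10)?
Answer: 33213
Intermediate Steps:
S(y, C) = -(-8 + y)/(3*(10 + C)) (S(y, C) = -(y - 8)/(3*(C + 10)) = -(-8 + y)/(3*(10 + C)))
(c(7, -9) + S(8, -5))**2 + 33149 = (8 + (8 - 1*8)/(3*(10 - 5)))**2 + 33149 = (8 + (1/3)*(8 - 8)/5)**2 + 33149 = (8 + (1/3)*(1/5)*0)**2 + 33149 = (8 + 0)**2 + 33149 = 8**2 + 33149 = 64 + 33149 = 33213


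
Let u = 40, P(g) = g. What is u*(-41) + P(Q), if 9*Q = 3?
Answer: -4919/3 ≈ -1639.7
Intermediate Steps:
Q = ⅓ (Q = (⅑)*3 = ⅓ ≈ 0.33333)
u*(-41) + P(Q) = 40*(-41) + ⅓ = -1640 + ⅓ = -4919/3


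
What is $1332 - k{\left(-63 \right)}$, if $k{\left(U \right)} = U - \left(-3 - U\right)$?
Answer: $1455$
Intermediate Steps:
$k{\left(U \right)} = 3 + 2 U$ ($k{\left(U \right)} = U + \left(3 + U\right) = 3 + 2 U$)
$1332 - k{\left(-63 \right)} = 1332 - \left(3 + 2 \left(-63\right)\right) = 1332 - \left(3 - 126\right) = 1332 - -123 = 1332 + 123 = 1455$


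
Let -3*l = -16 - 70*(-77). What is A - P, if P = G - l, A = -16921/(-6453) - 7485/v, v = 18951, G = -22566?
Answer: 846941012630/40763601 ≈ 20777.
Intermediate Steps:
A = 90789722/40763601 (A = -16921/(-6453) - 7485/18951 = -16921*(-1/6453) - 7485*1/18951 = 16921/6453 - 2495/6317 = 90789722/40763601 ≈ 2.2272)
l = -5374/3 (l = -(-16 - 70*(-77))/3 = -(-16 + 5390)/3 = -1/3*5374 = -5374/3 ≈ -1791.3)
P = -62324/3 (P = -22566 - 1*(-5374/3) = -22566 + 5374/3 = -62324/3 ≈ -20775.)
A - P = 90789722/40763601 - 1*(-62324/3) = 90789722/40763601 + 62324/3 = 846941012630/40763601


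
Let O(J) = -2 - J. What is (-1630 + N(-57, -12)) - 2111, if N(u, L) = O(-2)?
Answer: -3741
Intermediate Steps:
N(u, L) = 0 (N(u, L) = -2 - 1*(-2) = -2 + 2 = 0)
(-1630 + N(-57, -12)) - 2111 = (-1630 + 0) - 2111 = -1630 - 2111 = -3741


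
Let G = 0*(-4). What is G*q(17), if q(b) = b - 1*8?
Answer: 0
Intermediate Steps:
G = 0
q(b) = -8 + b (q(b) = b - 8 = -8 + b)
G*q(17) = 0*(-8 + 17) = 0*9 = 0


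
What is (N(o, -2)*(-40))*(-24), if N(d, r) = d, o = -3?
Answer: -2880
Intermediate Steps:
(N(o, -2)*(-40))*(-24) = -3*(-40)*(-24) = 120*(-24) = -2880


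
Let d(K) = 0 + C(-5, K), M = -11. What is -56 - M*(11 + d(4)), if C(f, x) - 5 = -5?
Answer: 65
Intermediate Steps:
C(f, x) = 0 (C(f, x) = 5 - 5 = 0)
d(K) = 0 (d(K) = 0 + 0 = 0)
-56 - M*(11 + d(4)) = -56 - (-11)*(11 + 0) = -56 - (-11)*11 = -56 - 1*(-121) = -56 + 121 = 65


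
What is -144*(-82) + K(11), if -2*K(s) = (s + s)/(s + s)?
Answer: 23615/2 ≈ 11808.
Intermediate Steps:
K(s) = -½ (K(s) = -(s + s)/(2*(s + s)) = -2*s/(2*(2*s)) = -2*s*1/(2*s)/2 = -½*1 = -½)
-144*(-82) + K(11) = -144*(-82) - ½ = 11808 - ½ = 23615/2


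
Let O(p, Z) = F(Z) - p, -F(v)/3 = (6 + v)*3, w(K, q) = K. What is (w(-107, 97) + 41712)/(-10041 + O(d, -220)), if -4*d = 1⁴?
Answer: -166420/32459 ≈ -5.1271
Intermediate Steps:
F(v) = -54 - 9*v (F(v) = -3*(6 + v)*3 = -3*(18 + 3*v) = -54 - 9*v)
d = -¼ (d = -¼*1⁴ = -¼*1 = -¼ ≈ -0.25000)
O(p, Z) = -54 - p - 9*Z (O(p, Z) = (-54 - 9*Z) - p = -54 - p - 9*Z)
(w(-107, 97) + 41712)/(-10041 + O(d, -220)) = (-107 + 41712)/(-10041 + (-54 - 1*(-¼) - 9*(-220))) = 41605/(-10041 + (-54 + ¼ + 1980)) = 41605/(-10041 + 7705/4) = 41605/(-32459/4) = 41605*(-4/32459) = -166420/32459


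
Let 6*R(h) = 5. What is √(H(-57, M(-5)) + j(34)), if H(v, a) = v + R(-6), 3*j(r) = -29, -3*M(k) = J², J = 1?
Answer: I*√2370/6 ≈ 8.1138*I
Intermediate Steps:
M(k) = -⅓ (M(k) = -⅓*1² = -⅓*1 = -⅓)
R(h) = ⅚ (R(h) = (⅙)*5 = ⅚)
j(r) = -29/3 (j(r) = (⅓)*(-29) = -29/3)
H(v, a) = ⅚ + v (H(v, a) = v + ⅚ = ⅚ + v)
√(H(-57, M(-5)) + j(34)) = √((⅚ - 57) - 29/3) = √(-337/6 - 29/3) = √(-395/6) = I*√2370/6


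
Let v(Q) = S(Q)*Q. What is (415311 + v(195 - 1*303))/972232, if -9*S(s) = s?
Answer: 414015/972232 ≈ 0.42584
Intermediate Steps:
S(s) = -s/9
v(Q) = -Q²/9 (v(Q) = (-Q/9)*Q = -Q²/9)
(415311 + v(195 - 1*303))/972232 = (415311 - (195 - 1*303)²/9)/972232 = (415311 - (195 - 303)²/9)*(1/972232) = (415311 - ⅑*(-108)²)*(1/972232) = (415311 - ⅑*11664)*(1/972232) = (415311 - 1296)*(1/972232) = 414015*(1/972232) = 414015/972232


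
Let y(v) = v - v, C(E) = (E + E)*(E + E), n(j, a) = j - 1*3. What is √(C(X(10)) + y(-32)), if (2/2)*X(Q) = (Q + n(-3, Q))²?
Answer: 32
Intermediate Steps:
n(j, a) = -3 + j (n(j, a) = j - 3 = -3 + j)
X(Q) = (-6 + Q)² (X(Q) = (Q + (-3 - 3))² = (Q - 6)² = (-6 + Q)²)
C(E) = 4*E² (C(E) = (2*E)*(2*E) = 4*E²)
y(v) = 0
√(C(X(10)) + y(-32)) = √(4*((-6 + 10)²)² + 0) = √(4*(4²)² + 0) = √(4*16² + 0) = √(4*256 + 0) = √(1024 + 0) = √1024 = 32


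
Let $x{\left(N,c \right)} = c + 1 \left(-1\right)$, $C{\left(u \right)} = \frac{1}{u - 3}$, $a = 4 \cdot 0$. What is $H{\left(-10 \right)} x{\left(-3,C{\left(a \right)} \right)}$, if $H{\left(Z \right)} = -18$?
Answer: $24$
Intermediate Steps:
$a = 0$
$C{\left(u \right)} = \frac{1}{-3 + u}$
$x{\left(N,c \right)} = -1 + c$ ($x{\left(N,c \right)} = c - 1 = -1 + c$)
$H{\left(-10 \right)} x{\left(-3,C{\left(a \right)} \right)} = - 18 \left(-1 + \frac{1}{-3 + 0}\right) = - 18 \left(-1 + \frac{1}{-3}\right) = - 18 \left(-1 - \frac{1}{3}\right) = \left(-18\right) \left(- \frac{4}{3}\right) = 24$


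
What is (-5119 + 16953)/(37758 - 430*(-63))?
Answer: 5917/32424 ≈ 0.18249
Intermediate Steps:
(-5119 + 16953)/(37758 - 430*(-63)) = 11834/(37758 + 27090) = 11834/64848 = 11834*(1/64848) = 5917/32424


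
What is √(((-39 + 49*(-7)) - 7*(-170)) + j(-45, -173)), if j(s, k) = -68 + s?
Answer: √695 ≈ 26.363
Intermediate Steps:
√(((-39 + 49*(-7)) - 7*(-170)) + j(-45, -173)) = √(((-39 + 49*(-7)) - 7*(-170)) + (-68 - 45)) = √(((-39 - 343) + 1190) - 113) = √((-382 + 1190) - 113) = √(808 - 113) = √695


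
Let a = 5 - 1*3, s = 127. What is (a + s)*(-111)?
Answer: -14319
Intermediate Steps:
a = 2 (a = 5 - 3 = 2)
(a + s)*(-111) = (2 + 127)*(-111) = 129*(-111) = -14319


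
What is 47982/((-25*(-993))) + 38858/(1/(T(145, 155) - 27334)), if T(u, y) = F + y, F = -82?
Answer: -8765773170956/8275 ≈ -1.0593e+9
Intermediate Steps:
T(u, y) = -82 + y
47982/((-25*(-993))) + 38858/(1/(T(145, 155) - 27334)) = 47982/((-25*(-993))) + 38858/(1/((-82 + 155) - 27334)) = 47982/24825 + 38858/(1/(73 - 27334)) = 47982*(1/24825) + 38858/(1/(-27261)) = 15994/8275 + 38858/(-1/27261) = 15994/8275 + 38858*(-27261) = 15994/8275 - 1059307938 = -8765773170956/8275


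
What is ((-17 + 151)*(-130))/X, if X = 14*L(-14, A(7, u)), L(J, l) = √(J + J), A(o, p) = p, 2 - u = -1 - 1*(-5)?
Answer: 4355*I*√7/49 ≈ 235.15*I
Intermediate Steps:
u = -2 (u = 2 - (-1 - 1*(-5)) = 2 - (-1 + 5) = 2 - 1*4 = 2 - 4 = -2)
L(J, l) = √2*√J (L(J, l) = √(2*J) = √2*√J)
X = 28*I*√7 (X = 14*(√2*√(-14)) = 14*(√2*(I*√14)) = 14*(2*I*√7) = 28*I*√7 ≈ 74.081*I)
((-17 + 151)*(-130))/X = ((-17 + 151)*(-130))/((28*I*√7)) = (134*(-130))*(-I*√7/196) = -(-4355)*I*√7/49 = 4355*I*√7/49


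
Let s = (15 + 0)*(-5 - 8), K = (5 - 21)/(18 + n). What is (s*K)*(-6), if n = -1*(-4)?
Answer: -9360/11 ≈ -850.91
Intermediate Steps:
n = 4
K = -8/11 (K = (5 - 21)/(18 + 4) = -16/22 = -16*1/22 = -8/11 ≈ -0.72727)
s = -195 (s = 15*(-13) = -195)
(s*K)*(-6) = -195*(-8/11)*(-6) = (1560/11)*(-6) = -9360/11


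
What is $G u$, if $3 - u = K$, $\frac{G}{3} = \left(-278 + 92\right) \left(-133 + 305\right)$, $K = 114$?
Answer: $10653336$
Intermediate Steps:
$G = -95976$ ($G = 3 \left(-278 + 92\right) \left(-133 + 305\right) = 3 \left(\left(-186\right) 172\right) = 3 \left(-31992\right) = -95976$)
$u = -111$ ($u = 3 - 114 = -111$)
$G u = \left(-95976\right) \left(-111\right) = 10653336$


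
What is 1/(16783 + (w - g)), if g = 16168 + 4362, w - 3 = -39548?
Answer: -1/43292 ≈ -2.3099e-5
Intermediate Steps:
w = -39545 (w = 3 - 39548 = -39545)
g = 20530
1/(16783 + (w - g)) = 1/(16783 + (-39545 - 1*20530)) = 1/(16783 + (-39545 - 20530)) = 1/(16783 - 60075) = 1/(-43292) = -1/43292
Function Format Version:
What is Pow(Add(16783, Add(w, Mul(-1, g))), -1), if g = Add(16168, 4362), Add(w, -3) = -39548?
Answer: Rational(-1, 43292) ≈ -2.3099e-5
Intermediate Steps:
w = -39545 (w = Add(3, -39548) = -39545)
g = 20530
Pow(Add(16783, Add(w, Mul(-1, g))), -1) = Pow(Add(16783, Add(-39545, Mul(-1, 20530))), -1) = Pow(Add(16783, Add(-39545, -20530)), -1) = Pow(Add(16783, -60075), -1) = Pow(-43292, -1) = Rational(-1, 43292)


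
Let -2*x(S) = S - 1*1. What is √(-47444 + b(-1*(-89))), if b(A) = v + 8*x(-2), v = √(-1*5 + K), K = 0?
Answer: √(-47432 + I*√5) ≈ 0.0051 + 217.79*I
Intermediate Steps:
x(S) = ½ - S/2 (x(S) = -(S - 1*1)/2 = -(S - 1)/2 = -(-1 + S)/2 = ½ - S/2)
v = I*√5 (v = √(-1*5 + 0) = √(-5 + 0) = √(-5) = I*√5 ≈ 2.2361*I)
b(A) = 12 + I*√5 (b(A) = I*√5 + 8*(½ - ½*(-2)) = I*√5 + 8*(½ + 1) = I*√5 + 8*(3/2) = I*√5 + 12 = 12 + I*√5)
√(-47444 + b(-1*(-89))) = √(-47444 + (12 + I*√5)) = √(-47432 + I*√5)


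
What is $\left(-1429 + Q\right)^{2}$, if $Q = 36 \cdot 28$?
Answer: $177241$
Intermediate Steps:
$Q = 1008$
$\left(-1429 + Q\right)^{2} = \left(-1429 + 1008\right)^{2} = \left(-421\right)^{2} = 177241$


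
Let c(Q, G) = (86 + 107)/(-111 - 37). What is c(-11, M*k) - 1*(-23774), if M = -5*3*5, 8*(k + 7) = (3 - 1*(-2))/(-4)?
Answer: 3518359/148 ≈ 23773.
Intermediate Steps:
k = -229/32 (k = -7 + ((3 - 1*(-2))/(-4))/8 = -7 + ((3 + 2)*(-¼))/8 = -7 + (5*(-¼))/8 = -7 + (⅛)*(-5/4) = -7 - 5/32 = -229/32 ≈ -7.1563)
M = -75 (M = -15*5 = -75)
c(Q, G) = -193/148 (c(Q, G) = 193/(-148) = 193*(-1/148) = -193/148)
c(-11, M*k) - 1*(-23774) = -193/148 - 1*(-23774) = -193/148 + 23774 = 3518359/148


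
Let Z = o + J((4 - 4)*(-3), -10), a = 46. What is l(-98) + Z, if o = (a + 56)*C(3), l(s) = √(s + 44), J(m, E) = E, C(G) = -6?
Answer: -622 + 3*I*√6 ≈ -622.0 + 7.3485*I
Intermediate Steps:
l(s) = √(44 + s)
o = -612 (o = (46 + 56)*(-6) = 102*(-6) = -612)
Z = -622 (Z = -612 - 10 = -622)
l(-98) + Z = √(44 - 98) - 622 = √(-54) - 622 = 3*I*√6 - 622 = -622 + 3*I*√6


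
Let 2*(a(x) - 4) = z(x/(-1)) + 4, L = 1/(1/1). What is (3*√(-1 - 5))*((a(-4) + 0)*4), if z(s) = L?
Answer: 78*I*√6 ≈ 191.06*I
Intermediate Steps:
L = 1 (L = 1/1 = 1)
z(s) = 1
a(x) = 13/2 (a(x) = 4 + (1 + 4)/2 = 4 + (½)*5 = 4 + 5/2 = 13/2)
(3*√(-1 - 5))*((a(-4) + 0)*4) = (3*√(-1 - 5))*((13/2 + 0)*4) = (3*√(-6))*((13/2)*4) = (3*(I*√6))*26 = (3*I*√6)*26 = 78*I*√6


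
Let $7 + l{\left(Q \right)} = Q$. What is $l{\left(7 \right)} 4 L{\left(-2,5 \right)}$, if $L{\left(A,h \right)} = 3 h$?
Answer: $0$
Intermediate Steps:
$l{\left(Q \right)} = -7 + Q$
$l{\left(7 \right)} 4 L{\left(-2,5 \right)} = \left(-7 + 7\right) 4 \cdot 3 \cdot 5 = 0 \cdot 4 \cdot 15 = 0 \cdot 15 = 0$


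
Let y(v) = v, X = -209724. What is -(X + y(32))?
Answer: 209692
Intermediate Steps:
-(X + y(32)) = -(-209724 + 32) = -1*(-209692) = 209692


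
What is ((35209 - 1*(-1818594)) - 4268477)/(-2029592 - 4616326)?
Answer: 1207337/3322959 ≈ 0.36333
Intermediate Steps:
((35209 - 1*(-1818594)) - 4268477)/(-2029592 - 4616326) = ((35209 + 1818594) - 4268477)/(-6645918) = (1853803 - 4268477)*(-1/6645918) = -2414674*(-1/6645918) = 1207337/3322959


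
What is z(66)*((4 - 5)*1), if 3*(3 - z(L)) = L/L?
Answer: -8/3 ≈ -2.6667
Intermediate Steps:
z(L) = 8/3 (z(L) = 3 - L/(3*L) = 3 - ⅓*1 = 3 - ⅓ = 8/3)
z(66)*((4 - 5)*1) = 8*((4 - 5)*1)/3 = 8*(-1*1)/3 = (8/3)*(-1) = -8/3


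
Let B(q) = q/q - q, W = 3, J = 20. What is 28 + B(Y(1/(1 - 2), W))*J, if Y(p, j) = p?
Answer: 68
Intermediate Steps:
B(q) = 1 - q
28 + B(Y(1/(1 - 2), W))*J = 28 + (1 - 1/(1 - 2))*20 = 28 + (1 - 1/(-1))*20 = 28 + (1 - 1*(-1))*20 = 28 + (1 + 1)*20 = 28 + 2*20 = 28 + 40 = 68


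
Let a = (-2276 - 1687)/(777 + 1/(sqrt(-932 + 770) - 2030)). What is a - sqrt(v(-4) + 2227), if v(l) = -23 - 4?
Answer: -12689776239672/2488001485579 - 10*sqrt(22) - 35667*I*sqrt(2)/2488001485579 ≈ -52.005 - 2.0274e-8*I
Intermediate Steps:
v(l) = -27
a = -3963/(777 + 1/(-2030 + 9*I*sqrt(2))) (a = -3963/(777 + 1/(sqrt(-162) - 2030)) = -3963/(777 + 1/(9*I*sqrt(2) - 2030)) = -3963/(777 + 1/(-2030 + 9*I*sqrt(2))) ≈ -5.1004 - 2.0274e-8*I)
a - sqrt(v(-4) + 2227) = (-12689776239672/2488001485579 - 35667*I*sqrt(2)/2488001485579) - sqrt(-27 + 2227) = (-12689776239672/2488001485579 - 35667*I*sqrt(2)/2488001485579) - sqrt(2200) = (-12689776239672/2488001485579 - 35667*I*sqrt(2)/2488001485579) - 10*sqrt(22) = -12689776239672/2488001485579 - 10*sqrt(22) - 35667*I*sqrt(2)/2488001485579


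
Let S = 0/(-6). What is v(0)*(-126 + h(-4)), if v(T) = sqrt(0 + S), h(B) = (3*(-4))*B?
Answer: 0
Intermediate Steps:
S = 0 (S = 0*(-1/6) = 0)
h(B) = -12*B
v(T) = 0 (v(T) = sqrt(0 + 0) = sqrt(0) = 0)
v(0)*(-126 + h(-4)) = 0*(-126 - 12*(-4)) = 0*(-126 + 48) = 0*(-78) = 0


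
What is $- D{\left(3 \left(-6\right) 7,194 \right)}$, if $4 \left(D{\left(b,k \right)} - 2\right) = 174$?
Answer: $- \frac{91}{2} \approx -45.5$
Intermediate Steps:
$D{\left(b,k \right)} = \frac{91}{2}$ ($D{\left(b,k \right)} = 2 + \frac{1}{4} \cdot 174 = 2 + \frac{87}{2} = \frac{91}{2}$)
$- D{\left(3 \left(-6\right) 7,194 \right)} = \left(-1\right) \frac{91}{2} = - \frac{91}{2}$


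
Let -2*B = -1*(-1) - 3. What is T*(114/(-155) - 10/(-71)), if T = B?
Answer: -6544/11005 ≈ -0.59464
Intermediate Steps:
B = 1 (B = -(-1*(-1) - 3)/2 = -(1 - 3)/2 = -1/2*(-2) = 1)
T = 1
T*(114/(-155) - 10/(-71)) = 1*(114/(-155) - 10/(-71)) = 1*(114*(-1/155) - 10*(-1/71)) = 1*(-114/155 + 10/71) = 1*(-6544/11005) = -6544/11005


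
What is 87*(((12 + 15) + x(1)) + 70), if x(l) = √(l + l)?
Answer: 8439 + 87*√2 ≈ 8562.0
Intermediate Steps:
x(l) = √2*√l (x(l) = √(2*l) = √2*√l)
87*(((12 + 15) + x(1)) + 70) = 87*(((12 + 15) + √2*√1) + 70) = 87*((27 + √2*1) + 70) = 87*((27 + √2) + 70) = 87*(97 + √2) = 8439 + 87*√2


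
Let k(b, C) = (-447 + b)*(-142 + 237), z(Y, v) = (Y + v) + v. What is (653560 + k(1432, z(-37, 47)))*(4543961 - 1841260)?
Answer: 2019282511635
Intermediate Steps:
z(Y, v) = Y + 2*v
k(b, C) = -42465 + 95*b (k(b, C) = (-447 + b)*95 = -42465 + 95*b)
(653560 + k(1432, z(-37, 47)))*(4543961 - 1841260) = (653560 + (-42465 + 95*1432))*(4543961 - 1841260) = (653560 + (-42465 + 136040))*2702701 = (653560 + 93575)*2702701 = 747135*2702701 = 2019282511635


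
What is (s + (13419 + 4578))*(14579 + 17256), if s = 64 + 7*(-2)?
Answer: 574526245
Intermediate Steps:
s = 50 (s = 64 - 14 = 50)
(s + (13419 + 4578))*(14579 + 17256) = (50 + (13419 + 4578))*(14579 + 17256) = (50 + 17997)*31835 = 18047*31835 = 574526245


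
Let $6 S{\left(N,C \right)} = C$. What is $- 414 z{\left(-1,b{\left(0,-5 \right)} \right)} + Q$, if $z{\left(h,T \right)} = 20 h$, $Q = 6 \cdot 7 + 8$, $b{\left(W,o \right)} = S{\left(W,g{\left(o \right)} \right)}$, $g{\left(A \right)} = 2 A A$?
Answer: $8330$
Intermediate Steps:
$g{\left(A \right)} = 2 A^{2}$
$S{\left(N,C \right)} = \frac{C}{6}$
$b{\left(W,o \right)} = \frac{o^{2}}{3}$ ($b{\left(W,o \right)} = \frac{2 o^{2}}{6} = \frac{o^{2}}{3}$)
$Q = 50$ ($Q = 42 + 8 = 50$)
$- 414 z{\left(-1,b{\left(0,-5 \right)} \right)} + Q = - 414 \cdot 20 \left(-1\right) + 50 = \left(-414\right) \left(-20\right) + 50 = 8280 + 50 = 8330$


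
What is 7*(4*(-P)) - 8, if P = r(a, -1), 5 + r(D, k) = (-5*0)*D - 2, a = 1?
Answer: 188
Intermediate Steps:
r(D, k) = -7 (r(D, k) = -5 + ((-5*0)*D - 2) = -5 + (0*D - 2) = -5 + (0 - 2) = -5 - 2 = -7)
P = -7
7*(4*(-P)) - 8 = 7*(4*(-1*(-7))) - 8 = 7*(4*7) - 8 = 7*28 - 8 = 196 - 8 = 188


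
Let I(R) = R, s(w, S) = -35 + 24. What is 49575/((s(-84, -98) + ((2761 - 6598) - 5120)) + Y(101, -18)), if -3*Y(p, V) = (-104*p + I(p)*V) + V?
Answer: -148725/14564 ≈ -10.212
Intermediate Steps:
s(w, S) = -11
Y(p, V) = -V/3 + 104*p/3 - V*p/3 (Y(p, V) = -((-104*p + p*V) + V)/3 = -((-104*p + V*p) + V)/3 = -(V - 104*p + V*p)/3 = -V/3 + 104*p/3 - V*p/3)
49575/((s(-84, -98) + ((2761 - 6598) - 5120)) + Y(101, -18)) = 49575/((-11 + ((2761 - 6598) - 5120)) + (-1/3*(-18) + (104/3)*101 - 1/3*(-18)*101)) = 49575/((-11 + (-3837 - 5120)) + (6 + 10504/3 + 606)) = 49575/((-11 - 8957) + 12340/3) = 49575/(-8968 + 12340/3) = 49575/(-14564/3) = 49575*(-3/14564) = -148725/14564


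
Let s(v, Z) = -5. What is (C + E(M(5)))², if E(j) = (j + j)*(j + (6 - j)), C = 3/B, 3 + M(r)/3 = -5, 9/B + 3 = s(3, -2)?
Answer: 760384/9 ≈ 84487.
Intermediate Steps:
B = -9/8 (B = 9/(-3 - 5) = 9/(-8) = 9*(-⅛) = -9/8 ≈ -1.1250)
M(r) = -24 (M(r) = -9 + 3*(-5) = -9 - 15 = -24)
C = -8/3 (C = 3/(-9/8) = 3*(-8/9) = -8/3 ≈ -2.6667)
E(j) = 12*j (E(j) = (2*j)*6 = 12*j)
(C + E(M(5)))² = (-8/3 + 12*(-24))² = (-8/3 - 288)² = (-872/3)² = 760384/9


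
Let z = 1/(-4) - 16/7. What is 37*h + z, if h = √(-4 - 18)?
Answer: -71/28 + 37*I*√22 ≈ -2.5357 + 173.55*I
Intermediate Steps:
z = -71/28 (z = 1*(-¼) - 16*⅐ = -¼ - 16/7 = -71/28 ≈ -2.5357)
h = I*√22 (h = √(-22) = I*√22 ≈ 4.6904*I)
37*h + z = 37*(I*√22) - 71/28 = 37*I*√22 - 71/28 = -71/28 + 37*I*√22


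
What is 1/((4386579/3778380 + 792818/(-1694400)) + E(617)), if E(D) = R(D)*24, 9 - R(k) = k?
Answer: -17783575200/259485604174559 ≈ -6.8534e-5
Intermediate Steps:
R(k) = 9 - k
E(D) = 216 - 24*D (E(D) = (9 - D)*24 = 216 - 24*D)
1/((4386579/3778380 + 792818/(-1694400)) + E(617)) = 1/((4386579/3778380 + 792818/(-1694400)) + (216 - 24*617)) = 1/((4386579*(1/3778380) + 792818*(-1/1694400)) + (216 - 14808)) = 1/((1462193/1259460 - 396409/847200) - 14592) = 1/(12325143841/17783575200 - 14592) = 1/(-259485604174559/17783575200) = -17783575200/259485604174559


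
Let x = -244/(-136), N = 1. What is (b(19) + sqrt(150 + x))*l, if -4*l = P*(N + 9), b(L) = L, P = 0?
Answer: 0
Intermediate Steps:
x = 61/34 (x = -244*(-1/136) = 61/34 ≈ 1.7941)
l = 0 (l = -0*(1 + 9) = -0*10 = -1/4*0 = 0)
(b(19) + sqrt(150 + x))*l = (19 + sqrt(150 + 61/34))*0 = (19 + sqrt(5161/34))*0 = (19 + sqrt(175474)/34)*0 = 0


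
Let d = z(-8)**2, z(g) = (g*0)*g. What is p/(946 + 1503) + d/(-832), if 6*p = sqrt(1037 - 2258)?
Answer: I*sqrt(1221)/14694 ≈ 0.002378*I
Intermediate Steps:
p = I*sqrt(1221)/6 (p = sqrt(1037 - 2258)/6 = sqrt(-1221)/6 = (I*sqrt(1221))/6 = I*sqrt(1221)/6 ≈ 5.8238*I)
z(g) = 0 (z(g) = 0*g = 0)
d = 0 (d = 0**2 = 0)
p/(946 + 1503) + d/(-832) = (I*sqrt(1221)/6)/(946 + 1503) + 0/(-832) = (I*sqrt(1221)/6)/2449 + 0*(-1/832) = (I*sqrt(1221)/6)*(1/2449) + 0 = I*sqrt(1221)/14694 + 0 = I*sqrt(1221)/14694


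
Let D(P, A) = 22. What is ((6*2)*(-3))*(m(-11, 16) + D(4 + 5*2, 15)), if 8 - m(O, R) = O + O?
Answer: -1872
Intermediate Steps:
m(O, R) = 8 - 2*O (m(O, R) = 8 - (O + O) = 8 - 2*O)
((6*2)*(-3))*(m(-11, 16) + D(4 + 5*2, 15)) = ((6*2)*(-3))*((8 - 2*(-11)) + 22) = (12*(-3))*((8 + 22) + 22) = -36*(30 + 22) = -36*52 = -1872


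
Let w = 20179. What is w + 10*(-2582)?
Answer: -5641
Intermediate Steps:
w + 10*(-2582) = 20179 + 10*(-2582) = 20179 - 25820 = -5641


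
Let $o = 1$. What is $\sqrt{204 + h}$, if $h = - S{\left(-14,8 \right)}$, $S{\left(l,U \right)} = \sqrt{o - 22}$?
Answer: $\sqrt{204 - i \sqrt{21}} \approx 14.284 - 0.1604 i$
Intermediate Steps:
$S{\left(l,U \right)} = i \sqrt{21}$ ($S{\left(l,U \right)} = \sqrt{1 - 22} = \sqrt{-21} = i \sqrt{21}$)
$h = - i \sqrt{21} \approx - 4.5826 i$
$\sqrt{204 + h} = \sqrt{204 - i \sqrt{21}}$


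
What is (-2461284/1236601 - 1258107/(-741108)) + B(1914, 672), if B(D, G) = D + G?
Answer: 789894684919241/305484964636 ≈ 2585.7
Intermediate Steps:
(-2461284/1236601 - 1258107/(-741108)) + B(1914, 672) = (-2461284/1236601 - 1258107/(-741108)) + (1914 + 672) = (-2461284*1/1236601 - 1258107*(-1/741108)) + 2586 = (-2461284/1236601 + 419369/247036) + 2586 = -89433629455/305484964636 + 2586 = 789894684919241/305484964636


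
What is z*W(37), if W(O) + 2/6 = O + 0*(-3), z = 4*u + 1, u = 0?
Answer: 110/3 ≈ 36.667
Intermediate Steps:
z = 1 (z = 4*0 + 1 = 0 + 1 = 1)
W(O) = -1/3 + O (W(O) = -1/3 + (O + 0*(-3)) = -1/3 + (O + 0) = -1/3 + O)
z*W(37) = 1*(-1/3 + 37) = 1*(110/3) = 110/3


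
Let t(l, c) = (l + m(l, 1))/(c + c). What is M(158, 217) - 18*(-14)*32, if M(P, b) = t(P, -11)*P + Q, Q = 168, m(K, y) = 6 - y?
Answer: 77675/11 ≈ 7061.4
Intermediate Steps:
t(l, c) = (5 + l)/(2*c) (t(l, c) = (l + (6 - 1*1))/(c + c) = (l + (6 - 1))/((2*c)) = (l + 5)*(1/(2*c)) = (5 + l)*(1/(2*c)) = (5 + l)/(2*c))
M(P, b) = 168 + P*(-5/22 - P/22) (M(P, b) = ((½)*(5 + P)/(-11))*P + 168 = ((½)*(-1/11)*(5 + P))*P + 168 = (-5/22 - P/22)*P + 168 = P*(-5/22 - P/22) + 168 = 168 + P*(-5/22 - P/22))
M(158, 217) - 18*(-14)*32 = (168 - 1/22*158*(5 + 158)) - 18*(-14)*32 = (168 - 1/22*158*163) - (-252)*32 = (168 - 12877/11) - 1*(-8064) = -11029/11 + 8064 = 77675/11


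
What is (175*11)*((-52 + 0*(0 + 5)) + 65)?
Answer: 25025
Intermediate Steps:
(175*11)*((-52 + 0*(0 + 5)) + 65) = 1925*((-52 + 0*5) + 65) = 1925*((-52 + 0) + 65) = 1925*(-52 + 65) = 1925*13 = 25025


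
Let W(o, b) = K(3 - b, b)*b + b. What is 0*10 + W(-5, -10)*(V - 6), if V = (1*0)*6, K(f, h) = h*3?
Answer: -1740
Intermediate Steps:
K(f, h) = 3*h
V = 0 (V = 0*6 = 0)
W(o, b) = b + 3*b**2 (W(o, b) = (3*b)*b + b = 3*b**2 + b = b + 3*b**2)
0*10 + W(-5, -10)*(V - 6) = 0*10 + (-10*(1 + 3*(-10)))*(0 - 6) = 0 - 10*(1 - 30)*(-6) = 0 - 10*(-29)*(-6) = 0 + 290*(-6) = 0 - 1740 = -1740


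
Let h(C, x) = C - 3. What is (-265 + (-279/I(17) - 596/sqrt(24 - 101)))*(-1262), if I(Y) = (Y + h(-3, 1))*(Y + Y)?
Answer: 62714459/187 - 752152*I*sqrt(77)/77 ≈ 3.3537e+5 - 85716.0*I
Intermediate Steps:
h(C, x) = -3 + C
I(Y) = 2*Y*(-6 + Y) (I(Y) = (Y + (-3 - 3))*(Y + Y) = (Y - 6)*(2*Y) = (-6 + Y)*(2*Y) = 2*Y*(-6 + Y))
(-265 + (-279/I(17) - 596/sqrt(24 - 101)))*(-1262) = (-265 + (-279*1/(34*(-6 + 17)) - 596/sqrt(24 - 101)))*(-1262) = (-265 + (-279/(2*17*11) - 596*(-I*sqrt(77)/77)))*(-1262) = (-265 + (-279/374 - 596*(-I*sqrt(77)/77)))*(-1262) = (-265 + (-279*1/374 - (-596)*I*sqrt(77)/77))*(-1262) = (-265 + (-279/374 + 596*I*sqrt(77)/77))*(-1262) = (-99389/374 + 596*I*sqrt(77)/77)*(-1262) = 62714459/187 - 752152*I*sqrt(77)/77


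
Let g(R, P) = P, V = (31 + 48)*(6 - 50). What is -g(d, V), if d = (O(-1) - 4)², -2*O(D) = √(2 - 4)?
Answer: 3476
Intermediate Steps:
O(D) = -I*√2/2 (O(D) = -√(2 - 4)/2 = -I*√2/2)
V = -3476 (V = 79*(-44) = -3476)
d = (-4 - I*√2/2)² (d = (-I*√2/2 - 4)² = (-4 - I*√2/2)² ≈ 15.5 + 5.6569*I)
-g(d, V) = -1*(-3476) = 3476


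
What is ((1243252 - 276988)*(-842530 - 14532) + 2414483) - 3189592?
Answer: -828148931477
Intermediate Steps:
((1243252 - 276988)*(-842530 - 14532) + 2414483) - 3189592 = (966264*(-857062) + 2414483) - 3189592 = (-828148156368 + 2414483) - 3189592 = -828145741885 - 3189592 = -828148931477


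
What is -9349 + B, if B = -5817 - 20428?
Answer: -35594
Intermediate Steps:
B = -26245
-9349 + B = -9349 - 26245 = -35594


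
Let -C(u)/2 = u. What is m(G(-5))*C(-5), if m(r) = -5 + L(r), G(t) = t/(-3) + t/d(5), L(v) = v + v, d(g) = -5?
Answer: 10/3 ≈ 3.3333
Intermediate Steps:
C(u) = -2*u
L(v) = 2*v
G(t) = -8*t/15 (G(t) = t/(-3) + t/(-5) = t*(-1/3) + t*(-1/5) = -t/3 - t/5 = -8*t/15)
m(r) = -5 + 2*r
m(G(-5))*C(-5) = (-5 + 2*(-8/15*(-5)))*(-2*(-5)) = (-5 + 2*(8/3))*10 = (-5 + 16/3)*10 = (1/3)*10 = 10/3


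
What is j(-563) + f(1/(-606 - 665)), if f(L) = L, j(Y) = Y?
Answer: -715574/1271 ≈ -563.00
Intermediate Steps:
j(-563) + f(1/(-606 - 665)) = -563 + 1/(-606 - 665) = -563 + 1/(-1271) = -563 - 1/1271 = -715574/1271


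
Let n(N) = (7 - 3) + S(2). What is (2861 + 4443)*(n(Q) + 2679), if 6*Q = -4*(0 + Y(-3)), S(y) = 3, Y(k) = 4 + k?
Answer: 19618544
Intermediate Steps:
Q = -⅔ (Q = (-4*(0 + (4 - 3)))/6 = (-4*(0 + 1))/6 = (-4*1)/6 = (⅙)*(-4) = -⅔ ≈ -0.66667)
n(N) = 7 (n(N) = (7 - 3) + 3 = 4 + 3 = 7)
(2861 + 4443)*(n(Q) + 2679) = (2861 + 4443)*(7 + 2679) = 7304*2686 = 19618544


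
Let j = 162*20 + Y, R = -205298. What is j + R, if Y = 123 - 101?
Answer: -202036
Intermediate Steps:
Y = 22
j = 3262 (j = 162*20 + 22 = 3240 + 22 = 3262)
j + R = 3262 - 205298 = -202036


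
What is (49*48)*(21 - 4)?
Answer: 39984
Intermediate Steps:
(49*48)*(21 - 4) = 2352*17 = 39984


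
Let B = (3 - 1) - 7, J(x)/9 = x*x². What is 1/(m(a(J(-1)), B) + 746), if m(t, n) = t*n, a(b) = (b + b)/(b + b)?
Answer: 1/741 ≈ 0.0013495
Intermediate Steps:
J(x) = 9*x³ (J(x) = 9*(x*x²) = 9*x³)
a(b) = 1 (a(b) = (2*b)/((2*b)) = (2*b)*(1/(2*b)) = 1)
B = -5 (B = 2 - 7 = -5)
m(t, n) = n*t
1/(m(a(J(-1)), B) + 746) = 1/(-5*1 + 746) = 1/(-5 + 746) = 1/741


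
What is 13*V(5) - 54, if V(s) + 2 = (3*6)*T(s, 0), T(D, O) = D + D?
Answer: 2260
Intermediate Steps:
T(D, O) = 2*D
V(s) = -2 + 36*s (V(s) = -2 + (3*6)*(2*s) = -2 + 18*(2*s) = -2 + 36*s)
13*V(5) - 54 = 13*(-2 + 36*5) - 54 = 13*(-2 + 180) - 54 = 13*178 - 54 = 2314 - 54 = 2260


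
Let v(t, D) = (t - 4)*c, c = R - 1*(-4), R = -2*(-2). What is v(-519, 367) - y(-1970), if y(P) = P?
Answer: -2214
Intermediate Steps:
R = 4
c = 8 (c = 4 - 1*(-4) = 4 + 4 = 8)
v(t, D) = -32 + 8*t (v(t, D) = (t - 4)*8 = (-4 + t)*8 = -32 + 8*t)
v(-519, 367) - y(-1970) = (-32 + 8*(-519)) - 1*(-1970) = (-32 - 4152) + 1970 = -4184 + 1970 = -2214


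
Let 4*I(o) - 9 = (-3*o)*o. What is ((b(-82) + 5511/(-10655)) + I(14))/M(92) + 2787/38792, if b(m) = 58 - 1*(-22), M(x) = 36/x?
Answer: -620199598841/3719958840 ≈ -166.72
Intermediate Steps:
I(o) = 9/4 - 3*o²/4 (I(o) = 9/4 + ((-3*o)*o)/4 = 9/4 + (-3*o²)/4 = 9/4 - 3*o²/4)
b(m) = 80 (b(m) = 58 + 22 = 80)
((b(-82) + 5511/(-10655)) + I(14))/M(92) + 2787/38792 = ((80 + 5511/(-10655)) + (9/4 - ¾*14²))/((36/92)) + 2787/38792 = ((80 + 5511*(-1/10655)) + (9/4 - ¾*196))/((36*(1/92))) + 2787*(1/38792) = ((80 - 5511/10655) + (9/4 - 147))/(9/23) + 2787/38792 = (846889/10655 - 579/4)*(23/9) + 2787/38792 = -2781689/42620*23/9 + 2787/38792 = -63978847/383580 + 2787/38792 = -620199598841/3719958840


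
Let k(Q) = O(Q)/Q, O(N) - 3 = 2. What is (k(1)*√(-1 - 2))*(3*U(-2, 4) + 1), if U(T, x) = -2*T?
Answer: 65*I*√3 ≈ 112.58*I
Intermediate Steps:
O(N) = 5 (O(N) = 3 + 2 = 5)
k(Q) = 5/Q
(k(1)*√(-1 - 2))*(3*U(-2, 4) + 1) = ((5/1)*√(-1 - 2))*(3*(-2*(-2)) + 1) = ((5*1)*√(-3))*(3*4 + 1) = (5*(I*√3))*(12 + 1) = (5*I*√3)*13 = 65*I*√3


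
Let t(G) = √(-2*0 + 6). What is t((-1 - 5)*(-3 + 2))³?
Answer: 6*√6 ≈ 14.697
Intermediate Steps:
t(G) = √6 (t(G) = √(0 + 6) = √6)
t((-1 - 5)*(-3 + 2))³ = (√6)³ = 6*√6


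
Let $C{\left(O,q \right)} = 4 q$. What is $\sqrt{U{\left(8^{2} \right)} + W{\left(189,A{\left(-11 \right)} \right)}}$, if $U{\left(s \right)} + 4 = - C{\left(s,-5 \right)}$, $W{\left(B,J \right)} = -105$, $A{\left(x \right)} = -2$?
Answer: $i \sqrt{89} \approx 9.434 i$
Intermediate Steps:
$U{\left(s \right)} = 16$ ($U{\left(s \right)} = -4 - 4 \left(-5\right) = -4 - -20 = -4 + 20 = 16$)
$\sqrt{U{\left(8^{2} \right)} + W{\left(189,A{\left(-11 \right)} \right)}} = \sqrt{16 - 105} = \sqrt{-89} = i \sqrt{89}$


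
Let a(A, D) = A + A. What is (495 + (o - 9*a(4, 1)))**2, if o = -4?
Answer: 175561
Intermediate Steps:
a(A, D) = 2*A
(495 + (o - 9*a(4, 1)))**2 = (495 + (-4 - 18*4))**2 = (495 + (-4 - 9*8))**2 = (495 + (-4 - 72))**2 = (495 - 76)**2 = 419**2 = 175561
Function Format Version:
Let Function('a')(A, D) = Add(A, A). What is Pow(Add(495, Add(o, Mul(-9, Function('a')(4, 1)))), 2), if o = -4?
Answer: 175561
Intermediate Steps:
Function('a')(A, D) = Mul(2, A)
Pow(Add(495, Add(o, Mul(-9, Function('a')(4, 1)))), 2) = Pow(Add(495, Add(-4, Mul(-9, Mul(2, 4)))), 2) = Pow(Add(495, Add(-4, Mul(-9, 8))), 2) = Pow(Add(495, Add(-4, -72)), 2) = Pow(Add(495, -76), 2) = Pow(419, 2) = 175561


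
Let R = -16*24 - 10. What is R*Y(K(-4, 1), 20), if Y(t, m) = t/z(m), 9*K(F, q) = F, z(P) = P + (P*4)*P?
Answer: 394/3645 ≈ 0.10809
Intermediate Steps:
z(P) = P + 4*P² (z(P) = P + (4*P)*P = P + 4*P²)
K(F, q) = F/9
Y(t, m) = t/(m*(1 + 4*m)) (Y(t, m) = t/((m*(1 + 4*m))) = t*(1/(m*(1 + 4*m))) = t/(m*(1 + 4*m)))
R = -394 (R = -384 - 10 = -394)
R*Y(K(-4, 1), 20) = -394*(⅑)*(-4)/(20*(1 + 4*20)) = -(-1576)/(9*20*(1 + 80)) = -(-1576)/(9*20*81) = -394*(-1/3645) = 394/3645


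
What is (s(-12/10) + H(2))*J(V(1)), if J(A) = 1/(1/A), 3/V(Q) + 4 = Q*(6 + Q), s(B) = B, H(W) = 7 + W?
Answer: 39/5 ≈ 7.8000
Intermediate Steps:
V(Q) = 3/(-4 + Q*(6 + Q))
J(A) = A
(s(-12/10) + H(2))*J(V(1)) = (-12/10 + (7 + 2))*(3/(-4 + 1**2 + 6*1)) = (-12*1/10 + 9)*(3/(-4 + 1 + 6)) = (-6/5 + 9)*(3/3) = 39*(3*(1/3))/5 = (39/5)*1 = 39/5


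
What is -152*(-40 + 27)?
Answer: 1976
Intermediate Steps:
-152*(-40 + 27) = -152*(-13) = 1976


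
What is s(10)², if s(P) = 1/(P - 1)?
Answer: 1/81 ≈ 0.012346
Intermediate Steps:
s(P) = 1/(-1 + P)
s(10)² = (1/(-1 + 10))² = (1/9)² = (⅑)² = 1/81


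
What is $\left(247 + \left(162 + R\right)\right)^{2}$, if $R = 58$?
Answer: $218089$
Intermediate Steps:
$\left(247 + \left(162 + R\right)\right)^{2} = \left(247 + \left(162 + 58\right)\right)^{2} = \left(247 + 220\right)^{2} = 467^{2} = 218089$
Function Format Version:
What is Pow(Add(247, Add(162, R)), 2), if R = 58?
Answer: 218089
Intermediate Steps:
Pow(Add(247, Add(162, R)), 2) = Pow(Add(247, Add(162, 58)), 2) = Pow(Add(247, 220), 2) = Pow(467, 2) = 218089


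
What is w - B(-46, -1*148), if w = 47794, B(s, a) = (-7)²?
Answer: 47745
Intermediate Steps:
B(s, a) = 49
w - B(-46, -1*148) = 47794 - 1*49 = 47794 - 49 = 47745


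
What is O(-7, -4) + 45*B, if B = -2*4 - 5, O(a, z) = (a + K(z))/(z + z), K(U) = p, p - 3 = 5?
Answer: -4681/8 ≈ -585.13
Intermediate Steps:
p = 8 (p = 3 + 5 = 8)
K(U) = 8
O(a, z) = (8 + a)/(2*z) (O(a, z) = (a + 8)/(z + z) = (8 + a)/((2*z)) = (8 + a)*(1/(2*z)) = (8 + a)/(2*z))
B = -13 (B = -8 - 5 = -13)
O(-7, -4) + 45*B = (1/2)*(8 - 7)/(-4) + 45*(-13) = (1/2)*(-1/4)*1 - 585 = -1/8 - 585 = -4681/8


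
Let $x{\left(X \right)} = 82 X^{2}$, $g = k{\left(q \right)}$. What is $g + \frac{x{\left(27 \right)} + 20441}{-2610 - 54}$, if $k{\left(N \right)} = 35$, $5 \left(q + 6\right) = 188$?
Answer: $\frac{13021}{2664} \approx 4.8878$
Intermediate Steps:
$q = \frac{158}{5}$ ($q = -6 + \frac{1}{5} \cdot 188 = -6 + \frac{188}{5} = \frac{158}{5} \approx 31.6$)
$g = 35$
$g + \frac{x{\left(27 \right)} + 20441}{-2610 - 54} = 35 + \frac{82 \cdot 27^{2} + 20441}{-2610 - 54} = 35 + \frac{82 \cdot 729 + 20441}{-2664} = 35 + \left(59778 + 20441\right) \left(- \frac{1}{2664}\right) = 35 + 80219 \left(- \frac{1}{2664}\right) = 35 - \frac{80219}{2664} = \frac{13021}{2664}$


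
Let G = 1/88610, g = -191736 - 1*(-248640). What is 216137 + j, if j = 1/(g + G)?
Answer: 1089819693436027/5042263441 ≈ 2.1614e+5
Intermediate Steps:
g = 56904 (g = -191736 + 248640 = 56904)
G = 1/88610 ≈ 1.1285e-5
j = 88610/5042263441 (j = 1/(56904 + 1/88610) = 1/(5042263441/88610) = 88610/5042263441 ≈ 1.7573e-5)
216137 + j = 216137 + 88610/5042263441 = 1089819693436027/5042263441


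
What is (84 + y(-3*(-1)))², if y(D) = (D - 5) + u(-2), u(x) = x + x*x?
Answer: 7056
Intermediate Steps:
u(x) = x + x²
y(D) = -3 + D (y(D) = (D - 5) - 2*(1 - 2) = (-5 + D) - 2*(-1) = (-5 + D) + 2 = -3 + D)
(84 + y(-3*(-1)))² = (84 + (-3 - 3*(-1)))² = (84 + (-3 + 3))² = (84 + 0)² = 84² = 7056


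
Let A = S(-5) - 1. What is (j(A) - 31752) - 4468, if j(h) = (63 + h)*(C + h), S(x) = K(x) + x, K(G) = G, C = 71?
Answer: -33100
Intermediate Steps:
S(x) = 2*x (S(x) = x + x = 2*x)
A = -11 (A = 2*(-5) - 1 = -10 - 1 = -11)
j(h) = (63 + h)*(71 + h)
(j(A) - 31752) - 4468 = ((4473 + (-11)**2 + 134*(-11)) - 31752) - 4468 = ((4473 + 121 - 1474) - 31752) - 4468 = (3120 - 31752) - 4468 = -28632 - 4468 = -33100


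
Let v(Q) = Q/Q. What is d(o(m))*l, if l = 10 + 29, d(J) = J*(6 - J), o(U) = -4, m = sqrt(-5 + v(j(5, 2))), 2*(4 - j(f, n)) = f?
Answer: -1560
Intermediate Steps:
j(f, n) = 4 - f/2
v(Q) = 1
m = 2*I (m = sqrt(-5 + 1) = sqrt(-4) = 2*I ≈ 2.0*I)
l = 39
d(o(m))*l = -4*(6 - 1*(-4))*39 = -4*(6 + 4)*39 = -4*10*39 = -40*39 = -1560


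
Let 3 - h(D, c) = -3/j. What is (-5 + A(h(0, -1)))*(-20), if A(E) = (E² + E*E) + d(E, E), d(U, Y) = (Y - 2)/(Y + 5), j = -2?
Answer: 150/13 ≈ 11.538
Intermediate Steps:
d(U, Y) = (-2 + Y)/(5 + Y)
h(D, c) = 3/2 (h(D, c) = 3 - (-3)/(-2) = 3 - (-3)*(-1)/2 = 3 - 1*3/2 = 3 - 3/2 = 3/2)
A(E) = 2*E² + (-2 + E)/(5 + E) (A(E) = (E² + E*E) + (-2 + E)/(5 + E) = (E² + E²) + (-2 + E)/(5 + E) = 2*E² + (-2 + E)/(5 + E))
(-5 + A(h(0, -1)))*(-20) = (-5 + (-2 + 3/2 + 2*(3/2)²*(5 + 3/2))/(5 + 3/2))*(-20) = (-5 + (-2 + 3/2 + 2*(9/4)*(13/2))/(13/2))*(-20) = (-5 + 2*(-2 + 3/2 + 117/4)/13)*(-20) = (-5 + (2/13)*(115/4))*(-20) = (-5 + 115/26)*(-20) = -15/26*(-20) = 150/13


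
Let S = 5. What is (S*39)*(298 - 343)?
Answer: -8775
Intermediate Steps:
(S*39)*(298 - 343) = (5*39)*(298 - 343) = 195*(-45) = -8775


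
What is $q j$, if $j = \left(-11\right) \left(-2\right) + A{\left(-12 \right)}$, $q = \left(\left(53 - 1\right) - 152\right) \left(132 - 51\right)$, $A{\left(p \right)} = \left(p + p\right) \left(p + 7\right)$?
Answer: $-1150200$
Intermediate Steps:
$A{\left(p \right)} = 2 p \left(7 + p\right)$
$q = -8100$ ($q = \left(52 - 152\right) 81 = \left(-100\right) 81 = -8100$)
$j = 142$ ($j = \left(-11\right) \left(-2\right) + 2 \left(-12\right) \left(7 - 12\right) = 22 + 2 \left(-12\right) \left(-5\right) = 22 + 120 = 142$)
$q j = \left(-8100\right) 142 = -1150200$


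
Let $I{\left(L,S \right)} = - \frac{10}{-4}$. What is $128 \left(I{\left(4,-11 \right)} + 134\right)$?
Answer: $17472$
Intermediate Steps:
$I{\left(L,S \right)} = \frac{5}{2}$ ($I{\left(L,S \right)} = \left(-10\right) \left(- \frac{1}{4}\right) = \frac{5}{2}$)
$128 \left(I{\left(4,-11 \right)} + 134\right) = 128 \left(\frac{5}{2} + 134\right) = 128 \cdot \frac{273}{2} = 17472$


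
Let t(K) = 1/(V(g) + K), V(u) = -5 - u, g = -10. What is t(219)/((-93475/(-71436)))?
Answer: 17859/5234600 ≈ 0.0034117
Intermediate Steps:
t(K) = 1/(5 + K) (t(K) = 1/((-5 - 1*(-10)) + K) = 1/((-5 + 10) + K) = 1/(5 + K))
t(219)/((-93475/(-71436))) = 1/((5 + 219)*((-93475/(-71436)))) = 1/(224*((-93475*(-1/71436)))) = 1/(224*(93475/71436)) = (1/224)*(71436/93475) = 17859/5234600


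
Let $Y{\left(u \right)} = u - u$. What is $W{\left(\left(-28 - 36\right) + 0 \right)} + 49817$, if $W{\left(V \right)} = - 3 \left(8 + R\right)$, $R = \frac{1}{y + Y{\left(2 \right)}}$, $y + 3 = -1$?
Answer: $\frac{199175}{4} \approx 49794.0$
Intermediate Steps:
$y = -4$ ($y = -3 - 1 = -4$)
$Y{\left(u \right)} = 0$
$R = - \frac{1}{4}$ ($R = \frac{1}{-4 + 0} = \frac{1}{-4} = - \frac{1}{4} \approx -0.25$)
$W{\left(V \right)} = - \frac{93}{4}$ ($W{\left(V \right)} = - 3 \left(8 - \frac{1}{4}\right) = \left(-3\right) \frac{31}{4} = - \frac{93}{4}$)
$W{\left(\left(-28 - 36\right) + 0 \right)} + 49817 = - \frac{93}{4} + 49817 = \frac{199175}{4}$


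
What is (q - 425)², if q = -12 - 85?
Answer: 272484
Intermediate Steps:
q = -97
(q - 425)² = (-97 - 425)² = (-522)² = 272484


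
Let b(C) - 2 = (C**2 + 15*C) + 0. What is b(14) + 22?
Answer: 430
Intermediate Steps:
b(C) = 2 + C**2 + 15*C (b(C) = 2 + ((C**2 + 15*C) + 0) = 2 + (C**2 + 15*C) = 2 + C**2 + 15*C)
b(14) + 22 = (2 + 14**2 + 15*14) + 22 = (2 + 196 + 210) + 22 = 408 + 22 = 430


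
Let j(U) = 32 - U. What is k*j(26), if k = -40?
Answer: -240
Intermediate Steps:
k*j(26) = -40*(32 - 1*26) = -40*(32 - 26) = -40*6 = -240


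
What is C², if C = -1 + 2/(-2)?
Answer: 4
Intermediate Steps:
C = -2 (C = -1 - ½*2 = -1 - 1 = -2)
C² = (-2)² = 4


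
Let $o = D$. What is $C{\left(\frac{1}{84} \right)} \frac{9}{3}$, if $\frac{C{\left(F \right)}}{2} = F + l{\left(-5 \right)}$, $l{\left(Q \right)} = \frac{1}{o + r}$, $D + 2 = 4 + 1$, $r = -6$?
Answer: $- \frac{27}{14} \approx -1.9286$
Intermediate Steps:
$D = 3$ ($D = -2 + \left(4 + 1\right) = -2 + 5 = 3$)
$o = 3$
$l{\left(Q \right)} = - \frac{1}{3}$ ($l{\left(Q \right)} = \frac{1}{3 - 6} = \frac{1}{-3} = - \frac{1}{3}$)
$C{\left(F \right)} = - \frac{2}{3} + 2 F$ ($C{\left(F \right)} = 2 \left(F - \frac{1}{3}\right) = 2 \left(- \frac{1}{3} + F\right) = - \frac{2}{3} + 2 F$)
$C{\left(\frac{1}{84} \right)} \frac{9}{3} = \left(- \frac{2}{3} + \frac{2}{84}\right) \frac{9}{3} = \left(- \frac{2}{3} + 2 \cdot \frac{1}{84}\right) 9 \cdot \frac{1}{3} = \left(- \frac{2}{3} + \frac{1}{42}\right) 3 = \left(- \frac{9}{14}\right) 3 = - \frac{27}{14}$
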